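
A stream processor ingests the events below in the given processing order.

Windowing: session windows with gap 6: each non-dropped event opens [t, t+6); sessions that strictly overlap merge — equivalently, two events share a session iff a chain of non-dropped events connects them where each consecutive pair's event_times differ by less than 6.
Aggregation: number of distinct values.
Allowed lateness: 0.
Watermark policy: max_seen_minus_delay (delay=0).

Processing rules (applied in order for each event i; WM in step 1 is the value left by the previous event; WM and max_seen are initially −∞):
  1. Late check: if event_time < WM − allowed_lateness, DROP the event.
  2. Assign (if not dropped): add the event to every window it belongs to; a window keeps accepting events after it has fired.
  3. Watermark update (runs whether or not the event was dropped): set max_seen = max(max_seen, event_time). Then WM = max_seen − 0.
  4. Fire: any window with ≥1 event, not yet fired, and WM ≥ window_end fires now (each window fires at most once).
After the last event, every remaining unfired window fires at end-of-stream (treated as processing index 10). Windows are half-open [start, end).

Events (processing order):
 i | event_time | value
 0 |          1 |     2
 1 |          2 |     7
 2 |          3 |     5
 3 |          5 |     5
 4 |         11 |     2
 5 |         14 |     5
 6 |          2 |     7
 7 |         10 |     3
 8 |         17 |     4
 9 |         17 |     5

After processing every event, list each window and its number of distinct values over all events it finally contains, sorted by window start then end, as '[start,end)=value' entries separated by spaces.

[1,11)=3 [11,23)=3

i=0 t=1 v=2: → [1,7); WM=1
i=1 t=2 v=7: → [1,8); WM=2
i=2 t=3 v=5: → [1,9); WM=3
i=3 t=5 v=5: → [1,11); WM=5
i=4 t=11 v=2: → [11,17); WM=11
i=5 t=14 v=5: → [11,20); WM=14
i=6 t=2 v=7: DROP (t<14-0); WM=14
i=7 t=10 v=3: DROP (t<14-0); WM=14
i=8 t=17 v=4: → [11,23); WM=17
i=9 t=17 v=5: → [11,23); WM=17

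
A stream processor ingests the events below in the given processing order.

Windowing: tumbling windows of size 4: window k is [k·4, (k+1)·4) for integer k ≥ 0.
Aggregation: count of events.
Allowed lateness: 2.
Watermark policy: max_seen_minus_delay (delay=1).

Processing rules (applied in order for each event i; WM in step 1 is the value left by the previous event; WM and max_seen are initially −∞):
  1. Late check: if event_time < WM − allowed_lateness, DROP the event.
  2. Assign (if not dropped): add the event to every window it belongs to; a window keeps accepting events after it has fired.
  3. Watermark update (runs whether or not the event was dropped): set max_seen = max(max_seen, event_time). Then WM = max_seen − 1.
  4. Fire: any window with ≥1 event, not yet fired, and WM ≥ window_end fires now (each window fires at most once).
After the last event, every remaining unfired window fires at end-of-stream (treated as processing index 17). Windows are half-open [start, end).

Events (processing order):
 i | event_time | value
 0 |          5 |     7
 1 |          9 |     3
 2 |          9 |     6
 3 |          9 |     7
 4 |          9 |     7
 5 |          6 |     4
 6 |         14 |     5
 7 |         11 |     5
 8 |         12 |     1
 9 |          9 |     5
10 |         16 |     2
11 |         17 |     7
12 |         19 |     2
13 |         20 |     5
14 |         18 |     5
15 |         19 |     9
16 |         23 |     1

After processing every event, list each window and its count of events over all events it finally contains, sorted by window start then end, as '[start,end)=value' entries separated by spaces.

i=0 t=5 v=7: → [4,8); WM=4
i=1 t=9 v=3: → [8,12); WM=8; [4,8) fires=1
i=2 t=9 v=6: → [8,12); WM=8
i=3 t=9 v=7: → [8,12); WM=8
i=4 t=9 v=7: → [8,12); WM=8
i=5 t=6 v=4: → [4,8); WM=8
i=6 t=14 v=5: → [12,16); WM=13; [8,12) fires=4
i=7 t=11 v=5: → [8,12); WM=13
i=8 t=12 v=1: → [12,16); WM=13
i=9 t=9 v=5: DROP (t<13-2); WM=13
i=10 t=16 v=2: → [16,20); WM=15
i=11 t=17 v=7: → [16,20); WM=16; [12,16) fires=2
i=12 t=19 v=2: → [16,20); WM=18
i=13 t=20 v=5: → [20,24); WM=19
i=14 t=18 v=5: → [16,20); WM=19
i=15 t=19 v=9: → [16,20); WM=19
i=16 t=23 v=1: → [20,24); WM=22; [16,20) fires=5

[4,8)=2 [8,12)=5 [12,16)=2 [16,20)=5 [20,24)=2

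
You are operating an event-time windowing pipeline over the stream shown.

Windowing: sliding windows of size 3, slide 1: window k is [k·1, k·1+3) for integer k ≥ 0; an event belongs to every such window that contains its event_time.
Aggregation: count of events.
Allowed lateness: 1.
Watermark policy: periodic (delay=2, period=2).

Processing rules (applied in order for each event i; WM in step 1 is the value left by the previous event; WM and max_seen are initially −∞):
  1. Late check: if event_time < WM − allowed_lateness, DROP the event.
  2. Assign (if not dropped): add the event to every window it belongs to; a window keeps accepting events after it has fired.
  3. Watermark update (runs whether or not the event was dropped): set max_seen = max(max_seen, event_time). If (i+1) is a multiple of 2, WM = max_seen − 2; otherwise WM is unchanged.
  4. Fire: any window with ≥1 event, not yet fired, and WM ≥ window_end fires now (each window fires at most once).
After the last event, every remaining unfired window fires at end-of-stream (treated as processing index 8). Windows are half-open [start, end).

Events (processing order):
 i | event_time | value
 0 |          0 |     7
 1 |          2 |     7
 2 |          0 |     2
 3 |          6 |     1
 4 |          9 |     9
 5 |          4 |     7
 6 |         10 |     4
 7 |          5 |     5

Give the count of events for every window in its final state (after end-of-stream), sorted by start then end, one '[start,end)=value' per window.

i=0 t=0 v=7: → [0,3); WM=−∞
i=1 t=2 v=7: → [2,5),[1,4),[0,3); WM=0
i=2 t=0 v=2: → [0,3); WM=0
i=3 t=6 v=1: → [6,9),[5,8),[4,7); WM=4; [0,3) fires=3 [1,4) fires=1
i=4 t=9 v=9: → [9,12),[8,11),[7,10); WM=4
i=5 t=4 v=7: → [4,7),[3,6),[2,5); WM=7; [2,5) fires=2 [3,6) fires=1 [4,7) fires=2
i=6 t=10 v=4: → [10,13),[9,12),[8,11); WM=7
i=7 t=5 v=5: DROP (t<7-1); WM=8; [5,8) fires=1

[0,3)=3 [1,4)=1 [2,5)=2 [3,6)=1 [4,7)=2 [5,8)=1 [6,9)=1 [7,10)=1 [8,11)=2 [9,12)=2 [10,13)=1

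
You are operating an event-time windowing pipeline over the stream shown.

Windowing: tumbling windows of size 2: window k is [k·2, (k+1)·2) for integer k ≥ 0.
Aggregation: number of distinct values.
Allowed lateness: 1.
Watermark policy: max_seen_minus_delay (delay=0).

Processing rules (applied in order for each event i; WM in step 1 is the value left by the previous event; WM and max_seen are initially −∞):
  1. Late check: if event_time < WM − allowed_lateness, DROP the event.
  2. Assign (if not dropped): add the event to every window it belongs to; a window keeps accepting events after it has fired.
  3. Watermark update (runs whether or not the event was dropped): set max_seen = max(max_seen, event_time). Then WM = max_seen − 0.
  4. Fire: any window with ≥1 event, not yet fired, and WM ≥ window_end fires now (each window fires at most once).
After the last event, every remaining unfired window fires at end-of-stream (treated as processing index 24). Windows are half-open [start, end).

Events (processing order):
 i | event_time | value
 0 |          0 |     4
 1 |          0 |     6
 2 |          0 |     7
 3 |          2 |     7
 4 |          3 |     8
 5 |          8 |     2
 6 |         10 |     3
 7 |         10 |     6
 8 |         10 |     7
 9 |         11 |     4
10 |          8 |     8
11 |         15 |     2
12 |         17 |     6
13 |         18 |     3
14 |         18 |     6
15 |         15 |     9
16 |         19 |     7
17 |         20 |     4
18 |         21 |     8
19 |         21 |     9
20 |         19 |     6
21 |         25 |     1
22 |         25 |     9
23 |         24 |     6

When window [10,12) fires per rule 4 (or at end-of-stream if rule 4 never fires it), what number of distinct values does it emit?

4

i=0 t=0 v=4: → [0,2); WM=0
i=1 t=0 v=6: → [0,2); WM=0
i=2 t=0 v=7: → [0,2); WM=0
i=3 t=2 v=7: → [2,4); WM=2; [0,2) fires=3
i=4 t=3 v=8: → [2,4); WM=3
i=5 t=8 v=2: → [8,10); WM=8; [2,4) fires=2
i=6 t=10 v=3: → [10,12); WM=10; [8,10) fires=1
i=7 t=10 v=6: → [10,12); WM=10
i=8 t=10 v=7: → [10,12); WM=10
i=9 t=11 v=4: → [10,12); WM=11
i=10 t=8 v=8: DROP (t<11-1); WM=11
i=11 t=15 v=2: → [14,16); WM=15; [10,12) fires=4
i=12 t=17 v=6: → [16,18); WM=17; [14,16) fires=1
i=13 t=18 v=3: → [18,20); WM=18; [16,18) fires=1
i=14 t=18 v=6: → [18,20); WM=18
i=15 t=15 v=9: DROP (t<18-1); WM=18
i=16 t=19 v=7: → [18,20); WM=19
i=17 t=20 v=4: → [20,22); WM=20; [18,20) fires=3
i=18 t=21 v=8: → [20,22); WM=21
i=19 t=21 v=9: → [20,22); WM=21
i=20 t=19 v=6: DROP (t<21-1); WM=21
i=21 t=25 v=1: → [24,26); WM=25; [20,22) fires=3
i=22 t=25 v=9: → [24,26); WM=25
i=23 t=24 v=6: → [24,26); WM=25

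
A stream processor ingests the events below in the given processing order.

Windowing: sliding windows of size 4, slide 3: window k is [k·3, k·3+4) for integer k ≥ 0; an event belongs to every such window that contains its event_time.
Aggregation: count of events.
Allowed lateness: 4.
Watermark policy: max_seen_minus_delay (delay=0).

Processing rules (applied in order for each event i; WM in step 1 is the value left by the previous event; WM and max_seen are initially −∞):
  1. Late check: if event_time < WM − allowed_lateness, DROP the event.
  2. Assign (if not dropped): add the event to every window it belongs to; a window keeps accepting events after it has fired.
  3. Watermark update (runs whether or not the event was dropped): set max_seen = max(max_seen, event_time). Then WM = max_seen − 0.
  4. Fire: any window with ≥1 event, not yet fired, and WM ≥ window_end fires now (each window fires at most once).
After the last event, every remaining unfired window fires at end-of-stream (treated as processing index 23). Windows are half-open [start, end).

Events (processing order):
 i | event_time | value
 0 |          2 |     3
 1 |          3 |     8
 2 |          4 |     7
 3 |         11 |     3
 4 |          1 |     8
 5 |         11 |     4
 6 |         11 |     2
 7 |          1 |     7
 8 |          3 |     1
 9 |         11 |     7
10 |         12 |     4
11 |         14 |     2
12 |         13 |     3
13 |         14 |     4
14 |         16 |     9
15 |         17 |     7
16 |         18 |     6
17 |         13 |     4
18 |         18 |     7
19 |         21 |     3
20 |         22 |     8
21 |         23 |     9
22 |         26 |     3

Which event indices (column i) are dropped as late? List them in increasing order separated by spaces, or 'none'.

4 7 8 17

i=0 t=2 v=3: → [0,4); WM=2
i=1 t=3 v=8: → [3,7),[0,4); WM=3
i=2 t=4 v=7: → [3,7); WM=4; [0,4) fires=2
i=3 t=11 v=3: → [9,13); WM=11; [3,7) fires=2
i=4 t=1 v=8: DROP (t<11-4); WM=11
i=5 t=11 v=4: → [9,13); WM=11
i=6 t=11 v=2: → [9,13); WM=11
i=7 t=1 v=7: DROP (t<11-4); WM=11
i=8 t=3 v=1: DROP (t<11-4); WM=11
i=9 t=11 v=7: → [9,13); WM=11
i=10 t=12 v=4: → [12,16),[9,13); WM=12
i=11 t=14 v=2: → [12,16); WM=14; [9,13) fires=5
i=12 t=13 v=3: → [12,16); WM=14
i=13 t=14 v=4: → [12,16); WM=14
i=14 t=16 v=9: → [15,19); WM=16; [12,16) fires=4
i=15 t=17 v=7: → [15,19); WM=17
i=16 t=18 v=6: → [18,22),[15,19); WM=18
i=17 t=13 v=4: DROP (t<18-4); WM=18
i=18 t=18 v=7: → [18,22),[15,19); WM=18
i=19 t=21 v=3: → [21,25),[18,22); WM=21; [15,19) fires=4
i=20 t=22 v=8: → [21,25); WM=22; [18,22) fires=3
i=21 t=23 v=9: → [21,25); WM=23
i=22 t=26 v=3: → [24,28); WM=26; [21,25) fires=3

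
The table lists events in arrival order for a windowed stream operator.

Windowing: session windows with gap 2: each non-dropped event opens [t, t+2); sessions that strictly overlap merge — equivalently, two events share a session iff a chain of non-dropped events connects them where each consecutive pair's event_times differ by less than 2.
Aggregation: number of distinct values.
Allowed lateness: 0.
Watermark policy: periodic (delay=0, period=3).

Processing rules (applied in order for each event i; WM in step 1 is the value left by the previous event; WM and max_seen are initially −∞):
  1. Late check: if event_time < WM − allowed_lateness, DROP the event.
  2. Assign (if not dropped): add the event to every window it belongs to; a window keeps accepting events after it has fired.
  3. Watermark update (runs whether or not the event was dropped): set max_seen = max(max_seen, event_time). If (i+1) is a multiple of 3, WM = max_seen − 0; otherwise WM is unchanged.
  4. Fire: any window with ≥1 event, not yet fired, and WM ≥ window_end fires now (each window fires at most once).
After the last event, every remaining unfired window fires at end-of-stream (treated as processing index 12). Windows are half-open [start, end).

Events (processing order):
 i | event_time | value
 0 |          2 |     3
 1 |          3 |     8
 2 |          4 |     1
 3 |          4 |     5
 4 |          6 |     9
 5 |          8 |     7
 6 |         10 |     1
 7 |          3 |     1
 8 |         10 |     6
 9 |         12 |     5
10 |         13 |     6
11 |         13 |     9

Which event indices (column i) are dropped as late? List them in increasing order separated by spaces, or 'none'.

7

i=0 t=2 v=3: → [2,4); WM=−∞
i=1 t=3 v=8: → [2,5); WM=−∞
i=2 t=4 v=1: → [2,6); WM=4
i=3 t=4 v=5: → [2,6); WM=4
i=4 t=6 v=9: → [6,8); WM=4
i=5 t=8 v=7: → [8,10); WM=8
i=6 t=10 v=1: → [10,12); WM=8
i=7 t=3 v=1: DROP (t<8-0); WM=8
i=8 t=10 v=6: → [10,12); WM=10
i=9 t=12 v=5: → [12,14); WM=10
i=10 t=13 v=6: → [12,15); WM=10
i=11 t=13 v=9: → [12,15); WM=13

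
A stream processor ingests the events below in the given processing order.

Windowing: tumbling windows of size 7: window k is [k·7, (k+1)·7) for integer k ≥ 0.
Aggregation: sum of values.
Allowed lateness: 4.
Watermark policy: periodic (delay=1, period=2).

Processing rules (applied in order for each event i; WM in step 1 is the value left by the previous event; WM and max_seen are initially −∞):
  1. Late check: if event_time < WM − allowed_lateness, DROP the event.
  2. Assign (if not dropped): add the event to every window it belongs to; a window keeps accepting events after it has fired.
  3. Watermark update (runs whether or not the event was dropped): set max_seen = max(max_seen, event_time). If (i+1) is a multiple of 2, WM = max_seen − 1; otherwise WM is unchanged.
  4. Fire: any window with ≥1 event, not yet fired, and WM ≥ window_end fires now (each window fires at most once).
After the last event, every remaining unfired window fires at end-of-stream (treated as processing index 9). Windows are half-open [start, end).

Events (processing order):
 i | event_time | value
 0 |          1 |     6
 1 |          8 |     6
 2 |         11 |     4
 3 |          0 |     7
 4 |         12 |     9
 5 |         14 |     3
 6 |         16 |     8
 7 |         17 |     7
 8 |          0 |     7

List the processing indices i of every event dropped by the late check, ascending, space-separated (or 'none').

i=0 t=1 v=6: → [0,7); WM=−∞
i=1 t=8 v=6: → [7,14); WM=7; [0,7) fires=6
i=2 t=11 v=4: → [7,14); WM=7
i=3 t=0 v=7: DROP (t<7-4); WM=10
i=4 t=12 v=9: → [7,14); WM=10
i=5 t=14 v=3: → [14,21); WM=13
i=6 t=16 v=8: → [14,21); WM=13
i=7 t=17 v=7: → [14,21); WM=16; [7,14) fires=19
i=8 t=0 v=7: DROP (t<16-4); WM=16

3 8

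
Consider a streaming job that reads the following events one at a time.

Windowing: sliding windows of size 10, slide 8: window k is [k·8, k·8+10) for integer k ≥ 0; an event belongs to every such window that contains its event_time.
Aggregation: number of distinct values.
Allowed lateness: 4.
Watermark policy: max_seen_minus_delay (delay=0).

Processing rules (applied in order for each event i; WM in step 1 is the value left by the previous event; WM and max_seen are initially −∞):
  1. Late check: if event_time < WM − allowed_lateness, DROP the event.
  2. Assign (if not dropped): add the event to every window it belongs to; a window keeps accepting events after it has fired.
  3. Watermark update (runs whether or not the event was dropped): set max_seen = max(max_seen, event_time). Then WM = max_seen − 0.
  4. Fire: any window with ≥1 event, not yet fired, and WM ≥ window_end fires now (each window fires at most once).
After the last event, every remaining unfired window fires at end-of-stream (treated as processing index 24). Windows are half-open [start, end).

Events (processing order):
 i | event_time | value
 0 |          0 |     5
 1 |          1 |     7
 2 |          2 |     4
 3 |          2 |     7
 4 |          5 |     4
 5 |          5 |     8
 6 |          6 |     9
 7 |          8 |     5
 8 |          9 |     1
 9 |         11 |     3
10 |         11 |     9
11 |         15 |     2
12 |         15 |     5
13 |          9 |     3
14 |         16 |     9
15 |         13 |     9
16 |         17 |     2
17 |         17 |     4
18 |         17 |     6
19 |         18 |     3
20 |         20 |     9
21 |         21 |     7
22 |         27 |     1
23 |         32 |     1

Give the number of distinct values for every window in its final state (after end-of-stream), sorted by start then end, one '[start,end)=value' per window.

i=0 t=0 v=5: → [0,10); WM=0
i=1 t=1 v=7: → [0,10); WM=1
i=2 t=2 v=4: → [0,10); WM=2
i=3 t=2 v=7: → [0,10); WM=2
i=4 t=5 v=4: → [0,10); WM=5
i=5 t=5 v=8: → [0,10); WM=5
i=6 t=6 v=9: → [0,10); WM=6
i=7 t=8 v=5: → [8,18),[0,10); WM=8
i=8 t=9 v=1: → [8,18),[0,10); WM=9
i=9 t=11 v=3: → [8,18); WM=11; [0,10) fires=6
i=10 t=11 v=9: → [8,18); WM=11
i=11 t=15 v=2: → [8,18); WM=15
i=12 t=15 v=5: → [8,18); WM=15
i=13 t=9 v=3: DROP (t<15-4); WM=15
i=14 t=16 v=9: → [16,26),[8,18); WM=16
i=15 t=13 v=9: → [8,18); WM=16
i=16 t=17 v=2: → [16,26),[8,18); WM=17
i=17 t=17 v=4: → [16,26),[8,18); WM=17
i=18 t=17 v=6: → [16,26),[8,18); WM=17
i=19 t=18 v=3: → [16,26); WM=18; [8,18) fires=7
i=20 t=20 v=9: → [16,26); WM=20
i=21 t=21 v=7: → [16,26); WM=21
i=22 t=27 v=1: → [24,34); WM=27; [16,26) fires=6
i=23 t=32 v=1: → [32,42),[24,34); WM=32

[0,10)=6 [8,18)=7 [16,26)=6 [24,34)=1 [32,42)=1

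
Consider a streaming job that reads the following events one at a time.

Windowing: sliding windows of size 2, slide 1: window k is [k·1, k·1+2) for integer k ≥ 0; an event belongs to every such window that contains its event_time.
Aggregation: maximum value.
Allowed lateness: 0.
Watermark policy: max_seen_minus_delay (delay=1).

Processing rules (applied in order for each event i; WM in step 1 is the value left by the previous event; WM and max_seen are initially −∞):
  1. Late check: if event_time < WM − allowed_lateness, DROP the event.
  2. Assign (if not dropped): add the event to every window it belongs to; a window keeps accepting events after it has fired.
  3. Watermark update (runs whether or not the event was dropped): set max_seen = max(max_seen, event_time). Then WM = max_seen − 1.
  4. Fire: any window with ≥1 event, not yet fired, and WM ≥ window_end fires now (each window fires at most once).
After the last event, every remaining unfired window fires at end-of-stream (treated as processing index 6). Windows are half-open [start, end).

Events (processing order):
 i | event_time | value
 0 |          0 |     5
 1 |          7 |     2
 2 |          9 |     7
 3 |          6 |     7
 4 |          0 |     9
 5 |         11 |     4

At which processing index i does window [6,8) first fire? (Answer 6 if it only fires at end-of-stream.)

2

i=0 t=0 v=5: → [0,2); WM=-1
i=1 t=7 v=2: → [7,9),[6,8); WM=6; [0,2) fires=5
i=2 t=9 v=7: → [9,11),[8,10); WM=8; [6,8) fires=2
i=3 t=6 v=7: DROP (t<8-0); WM=8
i=4 t=0 v=9: DROP (t<8-0); WM=8
i=5 t=11 v=4: → [11,13),[10,12); WM=10; [7,9) fires=2 [8,10) fires=7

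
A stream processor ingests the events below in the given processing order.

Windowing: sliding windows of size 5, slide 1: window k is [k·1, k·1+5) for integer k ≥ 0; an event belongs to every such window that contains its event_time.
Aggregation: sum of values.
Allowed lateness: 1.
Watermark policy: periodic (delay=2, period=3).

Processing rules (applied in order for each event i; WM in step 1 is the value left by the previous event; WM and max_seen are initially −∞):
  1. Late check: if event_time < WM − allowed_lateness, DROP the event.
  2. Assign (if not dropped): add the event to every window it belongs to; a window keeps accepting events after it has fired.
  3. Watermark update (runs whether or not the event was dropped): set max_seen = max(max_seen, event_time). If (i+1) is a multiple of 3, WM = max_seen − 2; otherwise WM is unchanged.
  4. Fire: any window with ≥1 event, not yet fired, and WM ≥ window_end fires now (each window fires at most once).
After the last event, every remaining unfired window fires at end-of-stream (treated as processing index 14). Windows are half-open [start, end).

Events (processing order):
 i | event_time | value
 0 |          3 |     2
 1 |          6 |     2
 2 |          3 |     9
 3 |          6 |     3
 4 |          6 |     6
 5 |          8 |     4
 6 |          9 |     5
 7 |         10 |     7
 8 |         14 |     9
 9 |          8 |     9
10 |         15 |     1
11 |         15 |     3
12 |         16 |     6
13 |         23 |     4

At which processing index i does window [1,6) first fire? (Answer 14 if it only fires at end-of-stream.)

5

i=0 t=3 v=2: → [3,8),[2,7),[1,6),[0,5); WM=−∞
i=1 t=6 v=2: → [6,11),[5,10),[4,9),[3,8),[2,7); WM=−∞
i=2 t=3 v=9: → [3,8),[2,7),[1,6),[0,5); WM=4
i=3 t=6 v=3: → [6,11),[5,10),[4,9),[3,8),[2,7); WM=4
i=4 t=6 v=6: → [6,11),[5,10),[4,9),[3,8),[2,7); WM=4
i=5 t=8 v=4: → [8,13),[7,12),[6,11),[5,10),[4,9); WM=6; [0,5) fires=11 [1,6) fires=11
i=6 t=9 v=5: → [9,14),[8,13),[7,12),[6,11),[5,10); WM=6
i=7 t=10 v=7: → [10,15),[9,14),[8,13),[7,12),[6,11); WM=6
i=8 t=14 v=9: → [14,19),[13,18),[12,17),[11,16),[10,15); WM=12; [2,7) fires=22 [3,8) fires=22 [4,9) fires=15 [5,10) fires=20 [6,11) fires=27 [7,12) fires=16
i=9 t=8 v=9: DROP (t<12-1); WM=12
i=10 t=15 v=1: → [15,20),[14,19),[13,18),[12,17),[11,16); WM=12
i=11 t=15 v=3: → [15,20),[14,19),[13,18),[12,17),[11,16); WM=13; [8,13) fires=16
i=12 t=16 v=6: → [16,21),[15,20),[14,19),[13,18),[12,17); WM=13
i=13 t=23 v=4: → [23,28),[22,27),[21,26),[20,25),[19,24); WM=13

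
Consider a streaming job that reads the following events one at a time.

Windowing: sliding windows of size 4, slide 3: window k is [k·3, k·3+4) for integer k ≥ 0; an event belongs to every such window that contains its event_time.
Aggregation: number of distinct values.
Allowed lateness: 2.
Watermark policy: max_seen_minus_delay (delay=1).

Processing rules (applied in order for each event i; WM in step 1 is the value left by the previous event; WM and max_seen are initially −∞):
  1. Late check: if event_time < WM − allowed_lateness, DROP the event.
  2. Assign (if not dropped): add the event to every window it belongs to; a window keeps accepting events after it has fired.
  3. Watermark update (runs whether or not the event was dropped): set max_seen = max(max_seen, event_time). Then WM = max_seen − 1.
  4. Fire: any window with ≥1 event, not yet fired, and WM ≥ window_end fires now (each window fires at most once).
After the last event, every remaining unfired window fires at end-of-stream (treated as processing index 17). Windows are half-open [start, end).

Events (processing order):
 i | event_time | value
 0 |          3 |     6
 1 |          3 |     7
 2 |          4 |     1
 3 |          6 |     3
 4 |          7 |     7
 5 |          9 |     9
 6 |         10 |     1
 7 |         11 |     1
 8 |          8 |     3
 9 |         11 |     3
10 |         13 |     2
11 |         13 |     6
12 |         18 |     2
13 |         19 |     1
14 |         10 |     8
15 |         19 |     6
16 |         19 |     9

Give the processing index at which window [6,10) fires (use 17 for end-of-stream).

7

i=0 t=3 v=6: → [3,7),[0,4); WM=2
i=1 t=3 v=7: → [3,7),[0,4); WM=2
i=2 t=4 v=1: → [3,7); WM=3
i=3 t=6 v=3: → [6,10),[3,7); WM=5; [0,4) fires=2
i=4 t=7 v=7: → [6,10); WM=6
i=5 t=9 v=9: → [9,13),[6,10); WM=8; [3,7) fires=4
i=6 t=10 v=1: → [9,13); WM=9
i=7 t=11 v=1: → [9,13); WM=10; [6,10) fires=3
i=8 t=8 v=3: → [6,10); WM=10
i=9 t=11 v=3: → [9,13); WM=10
i=10 t=13 v=2: → [12,16); WM=12
i=11 t=13 v=6: → [12,16); WM=12
i=12 t=18 v=2: → [18,22),[15,19); WM=17; [9,13) fires=3 [12,16) fires=2
i=13 t=19 v=1: → [18,22); WM=18
i=14 t=10 v=8: DROP (t<18-2); WM=18
i=15 t=19 v=6: → [18,22); WM=18
i=16 t=19 v=9: → [18,22); WM=18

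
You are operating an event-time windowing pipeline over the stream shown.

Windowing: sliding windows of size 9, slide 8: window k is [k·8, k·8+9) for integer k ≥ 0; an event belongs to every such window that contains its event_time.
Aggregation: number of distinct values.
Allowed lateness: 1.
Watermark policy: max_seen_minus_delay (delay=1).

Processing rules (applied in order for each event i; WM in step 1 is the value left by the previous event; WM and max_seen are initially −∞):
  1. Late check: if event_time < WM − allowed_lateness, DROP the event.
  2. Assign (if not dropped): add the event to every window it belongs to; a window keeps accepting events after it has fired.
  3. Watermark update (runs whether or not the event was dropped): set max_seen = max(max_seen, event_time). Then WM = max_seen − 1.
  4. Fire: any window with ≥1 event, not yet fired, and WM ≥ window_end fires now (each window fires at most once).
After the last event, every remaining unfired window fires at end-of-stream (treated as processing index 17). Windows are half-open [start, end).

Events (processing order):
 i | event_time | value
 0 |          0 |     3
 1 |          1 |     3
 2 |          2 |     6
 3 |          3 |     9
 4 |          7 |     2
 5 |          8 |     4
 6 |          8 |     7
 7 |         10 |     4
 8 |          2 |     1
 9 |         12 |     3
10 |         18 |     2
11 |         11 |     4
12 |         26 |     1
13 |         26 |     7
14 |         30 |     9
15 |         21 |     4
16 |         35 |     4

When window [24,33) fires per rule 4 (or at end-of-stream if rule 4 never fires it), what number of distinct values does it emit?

3

i=0 t=0 v=3: → [0,9); WM=-1
i=1 t=1 v=3: → [0,9); WM=0
i=2 t=2 v=6: → [0,9); WM=1
i=3 t=3 v=9: → [0,9); WM=2
i=4 t=7 v=2: → [0,9); WM=6
i=5 t=8 v=4: → [8,17),[0,9); WM=7
i=6 t=8 v=7: → [8,17),[0,9); WM=7
i=7 t=10 v=4: → [8,17); WM=9; [0,9) fires=6
i=8 t=2 v=1: DROP (t<9-1); WM=9
i=9 t=12 v=3: → [8,17); WM=11
i=10 t=18 v=2: → [16,25); WM=17; [8,17) fires=3
i=11 t=11 v=4: DROP (t<17-1); WM=17
i=12 t=26 v=1: → [24,33); WM=25; [16,25) fires=1
i=13 t=26 v=7: → [24,33); WM=25
i=14 t=30 v=9: → [24,33); WM=29
i=15 t=21 v=4: DROP (t<29-1); WM=29
i=16 t=35 v=4: → [32,41); WM=34; [24,33) fires=3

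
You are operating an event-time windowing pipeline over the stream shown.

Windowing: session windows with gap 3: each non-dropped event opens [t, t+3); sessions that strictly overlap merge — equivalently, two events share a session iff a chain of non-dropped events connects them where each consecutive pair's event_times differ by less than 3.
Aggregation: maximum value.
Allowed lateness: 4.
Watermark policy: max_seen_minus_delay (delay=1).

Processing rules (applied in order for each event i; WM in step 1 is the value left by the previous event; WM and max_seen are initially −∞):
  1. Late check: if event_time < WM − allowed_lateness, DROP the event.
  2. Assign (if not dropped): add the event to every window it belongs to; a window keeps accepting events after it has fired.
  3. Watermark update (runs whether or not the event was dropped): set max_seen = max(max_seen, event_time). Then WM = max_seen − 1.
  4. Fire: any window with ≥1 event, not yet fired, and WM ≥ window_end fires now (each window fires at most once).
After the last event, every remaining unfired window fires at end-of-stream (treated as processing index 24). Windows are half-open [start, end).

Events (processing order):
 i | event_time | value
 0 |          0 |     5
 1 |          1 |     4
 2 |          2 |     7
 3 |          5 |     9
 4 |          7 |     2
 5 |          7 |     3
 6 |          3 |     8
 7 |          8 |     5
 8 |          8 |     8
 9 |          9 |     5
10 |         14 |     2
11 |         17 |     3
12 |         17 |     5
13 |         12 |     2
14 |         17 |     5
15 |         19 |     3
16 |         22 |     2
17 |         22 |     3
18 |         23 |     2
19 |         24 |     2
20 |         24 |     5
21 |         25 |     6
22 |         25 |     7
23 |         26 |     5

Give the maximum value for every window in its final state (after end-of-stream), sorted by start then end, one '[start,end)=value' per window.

[0,12)=9 [12,17)=2 [17,22)=5 [22,29)=7

i=0 t=0 v=5: → [0,3); WM=-1
i=1 t=1 v=4: → [0,4); WM=0
i=2 t=2 v=7: → [0,5); WM=1
i=3 t=5 v=9: → [5,8); WM=4
i=4 t=7 v=2: → [5,10); WM=6
i=5 t=7 v=3: → [5,10); WM=6
i=6 t=3 v=8: → [0,10); WM=6
i=7 t=8 v=5: → [0,11); WM=7
i=8 t=8 v=8: → [0,11); WM=7
i=9 t=9 v=5: → [0,12); WM=8
i=10 t=14 v=2: → [14,17); WM=13
i=11 t=17 v=3: → [17,20); WM=16
i=12 t=17 v=5: → [17,20); WM=16
i=13 t=12 v=2: → [12,17); WM=16
i=14 t=17 v=5: → [17,20); WM=16
i=15 t=19 v=3: → [17,22); WM=18
i=16 t=22 v=2: → [22,25); WM=21
i=17 t=22 v=3: → [22,25); WM=21
i=18 t=23 v=2: → [22,26); WM=22
i=19 t=24 v=2: → [22,27); WM=23
i=20 t=24 v=5: → [22,27); WM=23
i=21 t=25 v=6: → [22,28); WM=24
i=22 t=25 v=7: → [22,28); WM=24
i=23 t=26 v=5: → [22,29); WM=25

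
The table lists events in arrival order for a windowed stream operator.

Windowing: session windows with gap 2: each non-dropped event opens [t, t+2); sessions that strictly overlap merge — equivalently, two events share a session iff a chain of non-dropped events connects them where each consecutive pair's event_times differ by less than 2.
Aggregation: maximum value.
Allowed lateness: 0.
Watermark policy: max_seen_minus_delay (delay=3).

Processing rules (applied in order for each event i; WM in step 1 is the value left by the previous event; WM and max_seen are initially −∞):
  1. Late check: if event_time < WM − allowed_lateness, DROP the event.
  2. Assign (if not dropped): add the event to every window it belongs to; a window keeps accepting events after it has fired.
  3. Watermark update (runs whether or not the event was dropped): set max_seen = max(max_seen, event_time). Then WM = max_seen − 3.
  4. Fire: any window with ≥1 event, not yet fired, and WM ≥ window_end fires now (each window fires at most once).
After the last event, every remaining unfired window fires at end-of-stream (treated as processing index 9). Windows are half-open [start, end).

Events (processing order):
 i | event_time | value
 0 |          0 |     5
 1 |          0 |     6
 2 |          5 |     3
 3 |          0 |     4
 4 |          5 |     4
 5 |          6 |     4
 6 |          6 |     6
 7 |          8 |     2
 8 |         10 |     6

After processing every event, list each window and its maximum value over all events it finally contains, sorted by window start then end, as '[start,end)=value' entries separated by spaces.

[0,2)=6 [5,8)=6 [8,10)=2 [10,12)=6

i=0 t=0 v=5: → [0,2); WM=-3
i=1 t=0 v=6: → [0,2); WM=-3
i=2 t=5 v=3: → [5,7); WM=2
i=3 t=0 v=4: DROP (t<2-0); WM=2
i=4 t=5 v=4: → [5,7); WM=2
i=5 t=6 v=4: → [5,8); WM=3
i=6 t=6 v=6: → [5,8); WM=3
i=7 t=8 v=2: → [8,10); WM=5
i=8 t=10 v=6: → [10,12); WM=7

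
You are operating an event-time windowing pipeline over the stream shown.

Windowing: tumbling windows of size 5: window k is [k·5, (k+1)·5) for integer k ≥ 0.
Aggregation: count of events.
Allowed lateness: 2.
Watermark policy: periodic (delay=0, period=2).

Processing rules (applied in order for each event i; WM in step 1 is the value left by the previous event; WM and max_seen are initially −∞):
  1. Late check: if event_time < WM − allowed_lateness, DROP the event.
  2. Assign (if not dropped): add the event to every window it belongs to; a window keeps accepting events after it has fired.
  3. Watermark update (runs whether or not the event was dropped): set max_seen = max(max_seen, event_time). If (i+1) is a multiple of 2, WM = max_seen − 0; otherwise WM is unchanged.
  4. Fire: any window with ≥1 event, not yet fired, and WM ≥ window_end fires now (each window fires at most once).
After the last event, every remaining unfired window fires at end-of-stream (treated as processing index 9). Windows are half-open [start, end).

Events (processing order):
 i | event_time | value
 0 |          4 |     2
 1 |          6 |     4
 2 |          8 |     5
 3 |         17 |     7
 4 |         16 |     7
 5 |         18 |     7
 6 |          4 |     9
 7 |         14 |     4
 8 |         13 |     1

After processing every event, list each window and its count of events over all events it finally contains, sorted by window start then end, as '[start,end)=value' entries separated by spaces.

i=0 t=4 v=2: → [0,5); WM=−∞
i=1 t=6 v=4: → [5,10); WM=6; [0,5) fires=1
i=2 t=8 v=5: → [5,10); WM=6
i=3 t=17 v=7: → [15,20); WM=17; [5,10) fires=2
i=4 t=16 v=7: → [15,20); WM=17
i=5 t=18 v=7: → [15,20); WM=18
i=6 t=4 v=9: DROP (t<18-2); WM=18
i=7 t=14 v=4: DROP (t<18-2); WM=18
i=8 t=13 v=1: DROP (t<18-2); WM=18

[0,5)=1 [5,10)=2 [15,20)=3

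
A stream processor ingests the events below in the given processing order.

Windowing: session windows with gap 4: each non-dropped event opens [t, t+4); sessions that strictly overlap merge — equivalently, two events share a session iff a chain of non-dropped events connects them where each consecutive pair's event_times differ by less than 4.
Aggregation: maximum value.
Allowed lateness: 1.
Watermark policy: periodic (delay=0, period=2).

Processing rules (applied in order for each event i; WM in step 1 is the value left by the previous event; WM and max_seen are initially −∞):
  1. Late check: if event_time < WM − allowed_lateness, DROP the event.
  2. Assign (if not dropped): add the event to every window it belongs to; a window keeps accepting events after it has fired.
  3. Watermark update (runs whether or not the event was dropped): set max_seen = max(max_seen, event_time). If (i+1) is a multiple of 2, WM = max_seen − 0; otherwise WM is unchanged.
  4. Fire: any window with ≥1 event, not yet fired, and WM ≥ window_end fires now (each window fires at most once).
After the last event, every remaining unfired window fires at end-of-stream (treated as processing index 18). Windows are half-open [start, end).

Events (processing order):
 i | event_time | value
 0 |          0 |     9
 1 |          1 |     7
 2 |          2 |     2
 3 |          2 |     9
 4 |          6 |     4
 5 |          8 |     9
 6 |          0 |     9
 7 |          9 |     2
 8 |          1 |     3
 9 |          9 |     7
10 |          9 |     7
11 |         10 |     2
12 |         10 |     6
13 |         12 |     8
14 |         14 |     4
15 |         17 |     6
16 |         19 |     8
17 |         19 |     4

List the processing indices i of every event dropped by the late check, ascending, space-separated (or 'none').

i=0 t=0 v=9: → [0,4); WM=−∞
i=1 t=1 v=7: → [0,5); WM=1
i=2 t=2 v=2: → [0,6); WM=1
i=3 t=2 v=9: → [0,6); WM=2
i=4 t=6 v=4: → [6,10); WM=2
i=5 t=8 v=9: → [6,12); WM=8
i=6 t=0 v=9: DROP (t<8-1); WM=8
i=7 t=9 v=2: → [6,13); WM=9
i=8 t=1 v=3: DROP (t<9-1); WM=9
i=9 t=9 v=7: → [6,13); WM=9
i=10 t=9 v=7: → [6,13); WM=9
i=11 t=10 v=2: → [6,14); WM=10
i=12 t=10 v=6: → [6,14); WM=10
i=13 t=12 v=8: → [6,16); WM=12
i=14 t=14 v=4: → [6,18); WM=12
i=15 t=17 v=6: → [6,21); WM=17
i=16 t=19 v=8: → [6,23); WM=17
i=17 t=19 v=4: → [6,23); WM=19

6 8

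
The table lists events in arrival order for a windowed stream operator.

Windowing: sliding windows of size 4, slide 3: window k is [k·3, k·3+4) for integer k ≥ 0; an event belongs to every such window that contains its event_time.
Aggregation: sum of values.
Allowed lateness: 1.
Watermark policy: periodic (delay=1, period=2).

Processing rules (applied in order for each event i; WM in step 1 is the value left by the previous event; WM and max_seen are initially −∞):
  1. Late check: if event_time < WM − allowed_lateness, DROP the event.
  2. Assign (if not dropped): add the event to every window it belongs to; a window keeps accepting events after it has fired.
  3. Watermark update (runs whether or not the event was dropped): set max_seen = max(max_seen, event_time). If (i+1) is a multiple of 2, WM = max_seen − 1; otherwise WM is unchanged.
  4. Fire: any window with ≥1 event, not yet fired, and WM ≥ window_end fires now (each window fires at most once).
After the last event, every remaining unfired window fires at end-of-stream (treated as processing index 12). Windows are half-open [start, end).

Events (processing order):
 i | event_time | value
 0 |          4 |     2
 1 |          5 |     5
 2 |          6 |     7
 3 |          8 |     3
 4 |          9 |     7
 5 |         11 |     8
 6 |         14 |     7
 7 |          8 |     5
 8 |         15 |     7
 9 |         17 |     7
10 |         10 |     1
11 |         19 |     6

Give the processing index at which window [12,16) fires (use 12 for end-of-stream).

9

i=0 t=4 v=2: → [3,7); WM=−∞
i=1 t=5 v=5: → [3,7); WM=4
i=2 t=6 v=7: → [6,10),[3,7); WM=4
i=3 t=8 v=3: → [6,10); WM=7; [3,7) fires=14
i=4 t=9 v=7: → [9,13),[6,10); WM=7
i=5 t=11 v=8: → [9,13); WM=10; [6,10) fires=17
i=6 t=14 v=7: → [12,16); WM=10
i=7 t=8 v=5: DROP (t<10-1); WM=13; [9,13) fires=15
i=8 t=15 v=7: → [15,19),[12,16); WM=13
i=9 t=17 v=7: → [15,19); WM=16; [12,16) fires=14
i=10 t=10 v=1: DROP (t<16-1); WM=16
i=11 t=19 v=6: → [18,22); WM=18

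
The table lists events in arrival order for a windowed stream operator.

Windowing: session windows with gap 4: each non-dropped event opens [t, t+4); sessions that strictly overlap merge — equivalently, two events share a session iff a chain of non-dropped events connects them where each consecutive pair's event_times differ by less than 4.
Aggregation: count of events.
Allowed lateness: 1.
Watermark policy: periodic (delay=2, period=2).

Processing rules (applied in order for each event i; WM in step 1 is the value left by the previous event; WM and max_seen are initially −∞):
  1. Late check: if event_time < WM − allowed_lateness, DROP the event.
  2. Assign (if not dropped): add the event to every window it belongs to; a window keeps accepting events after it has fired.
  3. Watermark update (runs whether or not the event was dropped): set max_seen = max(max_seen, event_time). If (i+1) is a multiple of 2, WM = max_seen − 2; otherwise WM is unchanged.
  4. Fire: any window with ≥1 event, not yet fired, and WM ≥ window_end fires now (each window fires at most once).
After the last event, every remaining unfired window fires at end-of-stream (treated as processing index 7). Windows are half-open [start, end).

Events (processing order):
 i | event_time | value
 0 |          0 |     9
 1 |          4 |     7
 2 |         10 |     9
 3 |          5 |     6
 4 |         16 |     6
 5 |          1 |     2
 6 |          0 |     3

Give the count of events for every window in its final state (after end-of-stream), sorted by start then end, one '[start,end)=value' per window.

[0,4)=1 [4,9)=2 [10,14)=1 [16,20)=1

i=0 t=0 v=9: → [0,4); WM=−∞
i=1 t=4 v=7: → [4,8); WM=2
i=2 t=10 v=9: → [10,14); WM=2
i=3 t=5 v=6: → [4,9); WM=8
i=4 t=16 v=6: → [16,20); WM=8
i=5 t=1 v=2: DROP (t<8-1); WM=14
i=6 t=0 v=3: DROP (t<14-1); WM=14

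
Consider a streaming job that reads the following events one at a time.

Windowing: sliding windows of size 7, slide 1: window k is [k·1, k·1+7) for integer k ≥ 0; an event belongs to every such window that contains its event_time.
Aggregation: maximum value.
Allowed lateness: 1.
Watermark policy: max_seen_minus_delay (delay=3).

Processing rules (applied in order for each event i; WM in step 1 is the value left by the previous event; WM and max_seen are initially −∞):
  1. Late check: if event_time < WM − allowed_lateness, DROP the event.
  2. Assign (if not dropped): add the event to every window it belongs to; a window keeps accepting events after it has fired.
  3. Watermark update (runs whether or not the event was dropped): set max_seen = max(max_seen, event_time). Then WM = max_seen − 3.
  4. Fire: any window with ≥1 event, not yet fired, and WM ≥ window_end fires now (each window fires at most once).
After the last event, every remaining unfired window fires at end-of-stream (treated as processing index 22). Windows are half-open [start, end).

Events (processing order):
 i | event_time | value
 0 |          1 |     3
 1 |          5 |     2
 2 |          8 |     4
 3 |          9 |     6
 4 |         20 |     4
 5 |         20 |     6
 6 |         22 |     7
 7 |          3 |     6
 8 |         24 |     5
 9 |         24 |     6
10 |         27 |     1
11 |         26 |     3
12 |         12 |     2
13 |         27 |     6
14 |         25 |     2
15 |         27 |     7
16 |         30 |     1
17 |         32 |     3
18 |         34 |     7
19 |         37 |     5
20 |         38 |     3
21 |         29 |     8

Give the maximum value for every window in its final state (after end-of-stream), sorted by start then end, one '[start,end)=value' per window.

[0,7)=3 [1,8)=3 [2,9)=4 [3,10)=6 [4,11)=6 [5,12)=6 [6,13)=6 [7,14)=6 [8,15)=6 [9,16)=6 [14,21)=6 [15,22)=6 [16,23)=7 [17,24)=7 [18,25)=7 [19,26)=7 [20,27)=7 [21,28)=7 [22,29)=7 [23,30)=7 [24,31)=7 [25,32)=7 [26,33)=7 [27,34)=7 [28,35)=7 [29,36)=7 [30,37)=7 [31,38)=7 [32,39)=7 [33,40)=7 [34,41)=7 [35,42)=5 [36,43)=5 [37,44)=5 [38,45)=3

i=0 t=1 v=3: → [1,8),[0,7); WM=-2
i=1 t=5 v=2: → [5,12),[4,11),[3,10),[2,9),[1,8),[0,7); WM=2
i=2 t=8 v=4: → [8,15),[7,14),[6,13),[5,12),[4,11),[3,10),[2,9); WM=5
i=3 t=9 v=6: → [9,16),[8,15),[7,14),[6,13),[5,12),[4,11),[3,10); WM=6
i=4 t=20 v=4: → [20,27),[19,26),[18,25),[17,24),[16,23),[15,22),[14,21); WM=17; [0,7) fires=3 [1,8) fires=3 [2,9) fires=4 [3,10) fires=6 [4,11) fires=6 [5,12) fires=6 [6,13) fires=6 [7,14) fires=6 [8,15) fires=6 [9,16) fires=6
i=5 t=20 v=6: → [20,27),[19,26),[18,25),[17,24),[16,23),[15,22),[14,21); WM=17
i=6 t=22 v=7: → [22,29),[21,28),[20,27),[19,26),[18,25),[17,24),[16,23); WM=19
i=7 t=3 v=6: DROP (t<19-1); WM=19
i=8 t=24 v=5: → [24,31),[23,30),[22,29),[21,28),[20,27),[19,26),[18,25); WM=21; [14,21) fires=6
i=9 t=24 v=6: → [24,31),[23,30),[22,29),[21,28),[20,27),[19,26),[18,25); WM=21
i=10 t=27 v=1: → [27,34),[26,33),[25,32),[24,31),[23,30),[22,29),[21,28); WM=24; [15,22) fires=6 [16,23) fires=7 [17,24) fires=7
i=11 t=26 v=3: → [26,33),[25,32),[24,31),[23,30),[22,29),[21,28),[20,27); WM=24
i=12 t=12 v=2: DROP (t<24-1); WM=24
i=13 t=27 v=6: → [27,34),[26,33),[25,32),[24,31),[23,30),[22,29),[21,28); WM=24
i=14 t=25 v=2: → [25,32),[24,31),[23,30),[22,29),[21,28),[20,27),[19,26); WM=24
i=15 t=27 v=7: → [27,34),[26,33),[25,32),[24,31),[23,30),[22,29),[21,28); WM=24
i=16 t=30 v=1: → [30,37),[29,36),[28,35),[27,34),[26,33),[25,32),[24,31); WM=27; [18,25) fires=7 [19,26) fires=7 [20,27) fires=7
i=17 t=32 v=3: → [32,39),[31,38),[30,37),[29,36),[28,35),[27,34),[26,33); WM=29; [21,28) fires=7 [22,29) fires=7
i=18 t=34 v=7: → [34,41),[33,40),[32,39),[31,38),[30,37),[29,36),[28,35); WM=31; [23,30) fires=7 [24,31) fires=7
i=19 t=37 v=5: → [37,44),[36,43),[35,42),[34,41),[33,40),[32,39),[31,38); WM=34; [25,32) fires=7 [26,33) fires=7 [27,34) fires=7
i=20 t=38 v=3: → [38,45),[37,44),[36,43),[35,42),[34,41),[33,40),[32,39); WM=35; [28,35) fires=7
i=21 t=29 v=8: DROP (t<35-1); WM=35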